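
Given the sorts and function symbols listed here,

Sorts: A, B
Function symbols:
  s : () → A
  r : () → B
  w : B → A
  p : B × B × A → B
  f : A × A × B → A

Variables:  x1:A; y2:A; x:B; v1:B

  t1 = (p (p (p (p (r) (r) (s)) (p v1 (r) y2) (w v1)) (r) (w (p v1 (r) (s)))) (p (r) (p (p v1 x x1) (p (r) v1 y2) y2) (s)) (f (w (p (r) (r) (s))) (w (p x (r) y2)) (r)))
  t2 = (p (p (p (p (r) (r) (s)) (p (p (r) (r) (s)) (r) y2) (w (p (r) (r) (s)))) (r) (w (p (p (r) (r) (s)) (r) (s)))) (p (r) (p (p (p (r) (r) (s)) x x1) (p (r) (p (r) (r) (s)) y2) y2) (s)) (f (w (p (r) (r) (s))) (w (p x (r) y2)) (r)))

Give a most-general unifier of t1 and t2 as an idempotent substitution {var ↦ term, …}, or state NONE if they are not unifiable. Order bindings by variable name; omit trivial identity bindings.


{v1 ↦ (p (r) (r) (s))}


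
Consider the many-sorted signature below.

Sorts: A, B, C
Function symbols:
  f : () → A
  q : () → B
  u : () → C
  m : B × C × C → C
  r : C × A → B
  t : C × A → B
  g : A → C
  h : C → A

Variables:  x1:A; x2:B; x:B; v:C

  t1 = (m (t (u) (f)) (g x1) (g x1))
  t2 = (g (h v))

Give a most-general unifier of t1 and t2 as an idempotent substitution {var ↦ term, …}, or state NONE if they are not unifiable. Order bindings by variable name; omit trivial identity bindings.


NONE (not unifiable)

head clash or occurs-check failure — not unifiable


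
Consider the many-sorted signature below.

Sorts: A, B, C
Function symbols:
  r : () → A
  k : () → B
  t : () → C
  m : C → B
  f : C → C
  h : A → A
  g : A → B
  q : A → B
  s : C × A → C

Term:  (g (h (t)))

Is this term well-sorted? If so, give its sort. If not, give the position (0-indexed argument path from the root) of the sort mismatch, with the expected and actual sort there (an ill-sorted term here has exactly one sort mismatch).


    (t) : C
  (h (t)) : ✗ arg 0 at [0, 0] has sort C, expected A

ill-sorted at position [0, 0]: expected A, got C


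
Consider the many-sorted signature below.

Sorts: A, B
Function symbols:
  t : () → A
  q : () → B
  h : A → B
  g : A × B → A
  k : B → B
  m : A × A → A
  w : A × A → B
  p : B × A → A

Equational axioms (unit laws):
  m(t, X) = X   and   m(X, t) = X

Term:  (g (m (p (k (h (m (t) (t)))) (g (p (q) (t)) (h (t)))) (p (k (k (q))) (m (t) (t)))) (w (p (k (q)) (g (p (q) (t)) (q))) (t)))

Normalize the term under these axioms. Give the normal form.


normal form = (g (m (p (k (h (t))) (g (p (q) (t)) (h (t)))) (p (k (k (q))) (t))) (w (p (k (q)) (g (p (q) (t)) (q))) (t)))

1. (g (m (p (k (h (m (t) (t)))) (g (p (q) (t)) (h (t)))) (p (k (k (q))) (m (t) (t)))) (w (p (k (q)) (g (p (q) (t)) (q))) (t)))  →  (g (m (p (k (h (t))) (g (p (q) (t)) (h (t)))) (p (k (k (q))) (m (t) (t)))) (w (p (k (q)) (g (p (q) (t)) (q))) (t)))
2. (g (m (p (k (h (t))) (g (p (q) (t)) (h (t)))) (p (k (k (q))) (m (t) (t)))) (w (p (k (q)) (g (p (q) (t)) (q))) (t)))  →  (g (m (p (k (h (t))) (g (p (q) (t)) (h (t)))) (p (k (k (q))) (t))) (w (p (k (q)) (g (p (q) (t)) (q))) (t)))


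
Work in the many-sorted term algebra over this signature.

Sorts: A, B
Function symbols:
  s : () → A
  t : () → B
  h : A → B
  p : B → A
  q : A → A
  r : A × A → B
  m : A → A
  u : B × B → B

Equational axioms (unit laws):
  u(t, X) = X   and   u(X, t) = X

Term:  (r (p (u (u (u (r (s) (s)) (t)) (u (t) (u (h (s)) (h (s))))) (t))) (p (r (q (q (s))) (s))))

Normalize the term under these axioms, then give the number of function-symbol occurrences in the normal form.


1. (r (p (u (u (u (r (s) (s)) (t)) (u (t) (u (h (s)) (h (s))))) (t))) (p (r (q (q (s))) (s))))  →  (r (p (u (u (r (s) (s)) (t)) (u (t) (u (h (s)) (h (s)))))) (p (r (q (q (s))) (s))))
2. (r (p (u (u (r (s) (s)) (t)) (u (t) (u (h (s)) (h (s)))))) (p (r (q (q (s))) (s))))  →  (r (p (u (r (s) (s)) (u (t) (u (h (s)) (h (s)))))) (p (r (q (q (s))) (s))))
3. (r (p (u (r (s) (s)) (u (t) (u (h (s)) (h (s)))))) (p (r (q (q (s))) (s))))  →  (r (p (u (r (s) (s)) (u (h (s)) (h (s))))) (p (r (q (q (s))) (s))))
normal form: (r (p (u (r (s) (s)) (u (h (s)) (h (s))))) (p (r (q (q (s))) (s))))

size = 17


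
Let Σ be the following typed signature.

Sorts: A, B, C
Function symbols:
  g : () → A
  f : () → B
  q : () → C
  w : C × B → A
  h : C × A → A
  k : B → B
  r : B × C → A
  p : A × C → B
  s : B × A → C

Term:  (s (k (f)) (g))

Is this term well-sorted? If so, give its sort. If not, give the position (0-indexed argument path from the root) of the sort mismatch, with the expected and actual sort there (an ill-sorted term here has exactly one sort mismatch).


well-sorted; sort = C

    (f) : B
  (k (f)) : B
  (g) : A
(s (k (f)) (g)) : C


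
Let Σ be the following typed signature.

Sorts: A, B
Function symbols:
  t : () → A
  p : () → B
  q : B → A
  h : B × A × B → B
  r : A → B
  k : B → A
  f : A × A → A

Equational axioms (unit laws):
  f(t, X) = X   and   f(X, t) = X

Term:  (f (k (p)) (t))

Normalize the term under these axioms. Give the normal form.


1. (f (k (p)) (t))  →  (k (p))

normal form = (k (p))


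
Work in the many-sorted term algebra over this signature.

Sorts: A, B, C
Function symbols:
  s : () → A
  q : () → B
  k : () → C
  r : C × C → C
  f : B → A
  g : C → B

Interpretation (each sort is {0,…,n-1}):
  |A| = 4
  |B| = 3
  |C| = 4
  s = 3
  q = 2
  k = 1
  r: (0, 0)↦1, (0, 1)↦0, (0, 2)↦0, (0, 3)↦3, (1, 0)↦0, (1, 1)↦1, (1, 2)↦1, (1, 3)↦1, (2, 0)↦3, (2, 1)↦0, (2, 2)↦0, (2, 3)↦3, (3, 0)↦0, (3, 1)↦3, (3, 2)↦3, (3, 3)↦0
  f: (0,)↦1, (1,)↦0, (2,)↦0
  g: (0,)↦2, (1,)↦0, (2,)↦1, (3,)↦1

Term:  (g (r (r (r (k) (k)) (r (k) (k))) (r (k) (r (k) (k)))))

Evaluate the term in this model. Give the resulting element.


  k = 1
  k = 1
  (r (k) (k)) = r(1, 1) = 1
  k = 1
  k = 1
  (r (k) (k)) = r(1, 1) = 1
  (r (r (k) (k)) (r (k) (k))) = r(1, 1) = 1
  k = 1
  k = 1
  k = 1
  (r (k) (k)) = r(1, 1) = 1
  (r (k) (r (k) (k))) = r(1, 1) = 1
  (r (r (r (k) (k)) (r (k) (k))) (r (k) (r (k) (k)))) = r(1, 1) = 1
  (g (r (r (r (k) (k)) (r (k) (k))) (r (k) (r (k) (k))))) = g(1,) = 0

value = 0


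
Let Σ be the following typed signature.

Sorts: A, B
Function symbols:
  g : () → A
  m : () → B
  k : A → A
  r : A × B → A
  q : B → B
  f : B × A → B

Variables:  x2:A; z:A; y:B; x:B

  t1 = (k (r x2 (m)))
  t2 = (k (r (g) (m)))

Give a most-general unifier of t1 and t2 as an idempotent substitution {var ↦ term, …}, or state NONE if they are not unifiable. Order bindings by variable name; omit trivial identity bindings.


{x2 ↦ (g)}


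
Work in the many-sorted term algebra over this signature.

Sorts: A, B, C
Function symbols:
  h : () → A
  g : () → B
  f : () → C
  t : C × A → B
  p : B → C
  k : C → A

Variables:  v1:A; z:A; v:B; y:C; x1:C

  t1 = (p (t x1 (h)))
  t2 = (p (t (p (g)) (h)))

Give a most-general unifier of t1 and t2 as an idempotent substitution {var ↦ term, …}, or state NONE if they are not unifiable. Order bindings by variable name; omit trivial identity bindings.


{x1 ↦ (p (g))}


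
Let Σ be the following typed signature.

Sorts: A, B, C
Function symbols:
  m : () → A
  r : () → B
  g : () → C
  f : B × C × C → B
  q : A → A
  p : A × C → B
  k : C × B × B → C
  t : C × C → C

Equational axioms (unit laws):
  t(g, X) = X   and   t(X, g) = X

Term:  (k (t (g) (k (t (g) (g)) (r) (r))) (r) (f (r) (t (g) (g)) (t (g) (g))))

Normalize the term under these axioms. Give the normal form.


1. (k (t (g) (k (t (g) (g)) (r) (r))) (r) (f (r) (t (g) (g)) (t (g) (g))))  →  (k (k (t (g) (g)) (r) (r)) (r) (f (r) (t (g) (g)) (t (g) (g))))
2. (k (k (t (g) (g)) (r) (r)) (r) (f (r) (t (g) (g)) (t (g) (g))))  →  (k (k (g) (r) (r)) (r) (f (r) (t (g) (g)) (t (g) (g))))
3. (k (k (g) (r) (r)) (r) (f (r) (t (g) (g)) (t (g) (g))))  →  (k (k (g) (r) (r)) (r) (f (r) (g) (t (g) (g))))
4. (k (k (g) (r) (r)) (r) (f (r) (g) (t (g) (g))))  →  (k (k (g) (r) (r)) (r) (f (r) (g) (g)))

normal form = (k (k (g) (r) (r)) (r) (f (r) (g) (g)))


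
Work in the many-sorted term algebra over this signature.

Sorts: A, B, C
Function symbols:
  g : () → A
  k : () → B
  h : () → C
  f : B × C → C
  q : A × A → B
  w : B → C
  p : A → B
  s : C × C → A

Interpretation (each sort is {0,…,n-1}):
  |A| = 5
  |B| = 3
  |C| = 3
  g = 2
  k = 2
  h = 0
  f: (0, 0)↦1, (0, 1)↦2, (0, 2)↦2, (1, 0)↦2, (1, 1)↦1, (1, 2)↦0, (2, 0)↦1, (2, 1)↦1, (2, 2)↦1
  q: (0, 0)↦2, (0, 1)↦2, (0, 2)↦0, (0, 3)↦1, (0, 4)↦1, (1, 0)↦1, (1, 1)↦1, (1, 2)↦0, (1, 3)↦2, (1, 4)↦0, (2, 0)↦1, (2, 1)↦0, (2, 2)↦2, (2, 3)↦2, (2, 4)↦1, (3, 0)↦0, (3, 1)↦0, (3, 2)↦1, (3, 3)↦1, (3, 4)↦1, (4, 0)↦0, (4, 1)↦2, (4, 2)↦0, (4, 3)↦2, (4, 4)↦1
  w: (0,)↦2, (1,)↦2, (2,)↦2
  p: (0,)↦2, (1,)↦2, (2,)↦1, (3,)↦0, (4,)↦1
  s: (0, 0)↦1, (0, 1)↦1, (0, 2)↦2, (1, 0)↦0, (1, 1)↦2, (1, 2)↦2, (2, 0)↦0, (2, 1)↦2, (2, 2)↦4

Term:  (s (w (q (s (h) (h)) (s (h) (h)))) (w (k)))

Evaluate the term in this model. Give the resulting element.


value = 4

  h = 0
  h = 0
  (s (h) (h)) = s(0, 0) = 1
  h = 0
  h = 0
  (s (h) (h)) = s(0, 0) = 1
  (q (s (h) (h)) (s (h) (h))) = q(1, 1) = 1
  (w (q (s (h) (h)) (s (h) (h)))) = w(1,) = 2
  k = 2
  (w (k)) = w(2,) = 2
  (s (w (q (s (h) (h)) (s (h) (h)))) (w (k))) = s(2, 2) = 4


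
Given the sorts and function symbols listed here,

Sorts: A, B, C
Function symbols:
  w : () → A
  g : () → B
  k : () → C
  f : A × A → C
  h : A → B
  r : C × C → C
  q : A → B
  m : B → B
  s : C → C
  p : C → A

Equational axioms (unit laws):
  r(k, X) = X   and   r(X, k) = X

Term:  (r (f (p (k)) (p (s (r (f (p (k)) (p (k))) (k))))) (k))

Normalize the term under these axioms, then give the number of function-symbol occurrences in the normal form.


1. (r (f (p (k)) (p (s (r (f (p (k)) (p (k))) (k))))) (k))  →  (f (p (k)) (p (s (r (f (p (k)) (p (k))) (k)))))
2. (f (p (k)) (p (s (r (f (p (k)) (p (k))) (k)))))  →  (f (p (k)) (p (s (f (p (k)) (p (k))))))
normal form: (f (p (k)) (p (s (f (p (k)) (p (k))))))

size = 10


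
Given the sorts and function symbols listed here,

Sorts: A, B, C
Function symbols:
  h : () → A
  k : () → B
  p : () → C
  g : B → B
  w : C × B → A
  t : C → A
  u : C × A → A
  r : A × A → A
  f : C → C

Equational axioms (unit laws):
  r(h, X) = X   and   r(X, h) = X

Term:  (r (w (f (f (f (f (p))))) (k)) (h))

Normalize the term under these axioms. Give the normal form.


normal form = (w (f (f (f (f (p))))) (k))

1. (r (w (f (f (f (f (p))))) (k)) (h))  →  (w (f (f (f (f (p))))) (k))


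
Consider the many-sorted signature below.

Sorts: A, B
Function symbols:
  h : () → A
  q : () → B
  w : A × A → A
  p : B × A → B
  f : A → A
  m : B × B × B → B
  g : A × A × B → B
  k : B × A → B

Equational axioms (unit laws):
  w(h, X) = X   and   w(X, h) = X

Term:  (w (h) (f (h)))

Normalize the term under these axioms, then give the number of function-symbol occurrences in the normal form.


size = 2

1. (w (h) (f (h)))  →  (f (h))
normal form: (f (h))


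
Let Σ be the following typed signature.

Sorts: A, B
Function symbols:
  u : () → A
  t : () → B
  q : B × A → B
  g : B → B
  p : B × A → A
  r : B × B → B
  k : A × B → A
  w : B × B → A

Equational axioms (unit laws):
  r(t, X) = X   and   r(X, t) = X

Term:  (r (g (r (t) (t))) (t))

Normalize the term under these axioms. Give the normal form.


normal form = (g (t))

1. (r (g (r (t) (t))) (t))  →  (g (r (t) (t)))
2. (g (r (t) (t)))  →  (g (t))


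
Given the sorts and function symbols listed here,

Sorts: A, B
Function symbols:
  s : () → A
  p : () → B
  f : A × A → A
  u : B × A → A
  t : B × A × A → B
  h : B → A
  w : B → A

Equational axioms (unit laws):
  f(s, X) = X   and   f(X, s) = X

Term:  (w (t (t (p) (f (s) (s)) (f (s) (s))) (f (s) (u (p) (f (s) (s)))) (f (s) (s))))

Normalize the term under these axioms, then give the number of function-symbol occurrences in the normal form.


1. (w (t (t (p) (f (s) (s)) (f (s) (s))) (f (s) (u (p) (f (s) (s)))) (f (s) (s))))  →  (w (t (t (p) (s) (f (s) (s))) (f (s) (u (p) (f (s) (s)))) (f (s) (s))))
2. (w (t (t (p) (s) (f (s) (s))) (f (s) (u (p) (f (s) (s)))) (f (s) (s))))  →  (w (t (t (p) (s) (s)) (f (s) (u (p) (f (s) (s)))) (f (s) (s))))
3. (w (t (t (p) (s) (s)) (f (s) (u (p) (f (s) (s)))) (f (s) (s))))  →  (w (t (t (p) (s) (s)) (u (p) (f (s) (s))) (f (s) (s))))
4. (w (t (t (p) (s) (s)) (u (p) (f (s) (s))) (f (s) (s))))  →  (w (t (t (p) (s) (s)) (u (p) (s)) (f (s) (s))))
5. (w (t (t (p) (s) (s)) (u (p) (s)) (f (s) (s))))  →  (w (t (t (p) (s) (s)) (u (p) (s)) (s)))
normal form: (w (t (t (p) (s) (s)) (u (p) (s)) (s)))

size = 10


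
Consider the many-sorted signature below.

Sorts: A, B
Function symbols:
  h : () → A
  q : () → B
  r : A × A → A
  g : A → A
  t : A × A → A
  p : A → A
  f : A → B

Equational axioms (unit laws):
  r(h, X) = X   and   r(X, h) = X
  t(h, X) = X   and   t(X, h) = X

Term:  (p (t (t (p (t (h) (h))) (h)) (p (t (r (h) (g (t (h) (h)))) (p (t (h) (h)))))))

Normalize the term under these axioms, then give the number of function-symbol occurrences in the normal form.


1. (p (t (t (p (t (h) (h))) (h)) (p (t (r (h) (g (t (h) (h)))) (p (t (h) (h)))))))  →  (p (t (p (t (h) (h))) (p (t (r (h) (g (t (h) (h)))) (p (t (h) (h)))))))
2. (p (t (p (t (h) (h))) (p (t (r (h) (g (t (h) (h)))) (p (t (h) (h)))))))  →  (p (t (p (h)) (p (t (r (h) (g (t (h) (h)))) (p (t (h) (h)))))))
3. (p (t (p (h)) (p (t (r (h) (g (t (h) (h)))) (p (t (h) (h)))))))  →  (p (t (p (h)) (p (t (g (t (h) (h))) (p (t (h) (h)))))))
4. (p (t (p (h)) (p (t (g (t (h) (h))) (p (t (h) (h)))))))  →  (p (t (p (h)) (p (t (g (h)) (p (t (h) (h)))))))
5. (p (t (p (h)) (p (t (g (h)) (p (t (h) (h)))))))  →  (p (t (p (h)) (p (t (g (h)) (p (h))))))
normal form: (p (t (p (h)) (p (t (g (h)) (p (h))))))

size = 10


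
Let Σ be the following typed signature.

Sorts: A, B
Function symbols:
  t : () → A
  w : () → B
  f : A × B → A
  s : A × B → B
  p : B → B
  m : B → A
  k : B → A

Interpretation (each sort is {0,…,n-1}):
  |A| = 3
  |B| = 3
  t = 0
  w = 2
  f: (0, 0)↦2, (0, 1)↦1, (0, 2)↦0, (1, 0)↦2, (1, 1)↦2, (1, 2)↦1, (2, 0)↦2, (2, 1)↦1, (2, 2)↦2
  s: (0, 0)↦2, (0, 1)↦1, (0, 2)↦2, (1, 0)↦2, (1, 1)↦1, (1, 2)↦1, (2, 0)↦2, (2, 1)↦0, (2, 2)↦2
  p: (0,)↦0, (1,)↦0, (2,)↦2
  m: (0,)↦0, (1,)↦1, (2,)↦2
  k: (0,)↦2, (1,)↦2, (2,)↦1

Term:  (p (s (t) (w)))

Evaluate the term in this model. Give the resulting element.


value = 2

  t = 0
  w = 2
  (s (t) (w)) = s(0, 2) = 2
  (p (s (t) (w))) = p(2,) = 2


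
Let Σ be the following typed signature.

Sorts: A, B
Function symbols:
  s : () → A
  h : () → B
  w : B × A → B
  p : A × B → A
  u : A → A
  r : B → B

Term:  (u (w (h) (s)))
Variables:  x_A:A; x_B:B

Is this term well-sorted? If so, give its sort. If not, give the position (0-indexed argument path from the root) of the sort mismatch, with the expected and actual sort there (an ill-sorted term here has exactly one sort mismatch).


    (h) : B
    (s) : A
  (w (h) (s)) : B
(u (w (h) (s))) : ✗ arg 0 at [0] has sort B, expected A

ill-sorted at position [0]: expected A, got B


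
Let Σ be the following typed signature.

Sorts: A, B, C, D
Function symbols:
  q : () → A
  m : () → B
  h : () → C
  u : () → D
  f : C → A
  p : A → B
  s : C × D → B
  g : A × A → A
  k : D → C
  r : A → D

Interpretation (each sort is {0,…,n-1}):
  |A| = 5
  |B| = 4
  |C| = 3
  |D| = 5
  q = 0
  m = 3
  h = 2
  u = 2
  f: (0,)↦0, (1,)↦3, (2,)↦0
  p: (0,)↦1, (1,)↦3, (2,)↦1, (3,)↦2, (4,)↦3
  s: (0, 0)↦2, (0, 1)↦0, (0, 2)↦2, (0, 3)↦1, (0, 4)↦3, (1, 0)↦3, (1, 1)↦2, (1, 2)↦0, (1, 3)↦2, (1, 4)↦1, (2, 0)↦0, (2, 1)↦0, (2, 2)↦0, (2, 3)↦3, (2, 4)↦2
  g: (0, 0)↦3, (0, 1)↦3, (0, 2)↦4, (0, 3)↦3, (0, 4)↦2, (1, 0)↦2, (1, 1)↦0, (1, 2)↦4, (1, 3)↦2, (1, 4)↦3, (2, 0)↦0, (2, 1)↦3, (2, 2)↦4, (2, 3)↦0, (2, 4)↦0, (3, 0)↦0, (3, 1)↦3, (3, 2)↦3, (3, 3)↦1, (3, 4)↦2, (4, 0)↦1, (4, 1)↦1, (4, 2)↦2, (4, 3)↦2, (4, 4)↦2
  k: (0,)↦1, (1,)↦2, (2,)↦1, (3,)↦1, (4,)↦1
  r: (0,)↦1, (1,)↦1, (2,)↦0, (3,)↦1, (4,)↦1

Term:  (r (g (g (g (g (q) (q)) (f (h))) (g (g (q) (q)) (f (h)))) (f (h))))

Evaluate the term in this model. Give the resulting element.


value = 1

  q = 0
  q = 0
  (g (q) (q)) = g(0, 0) = 3
  h = 2
  (f (h)) = f(2,) = 0
  (g (g (q) (q)) (f (h))) = g(3, 0) = 0
  q = 0
  q = 0
  (g (q) (q)) = g(0, 0) = 3
  h = 2
  (f (h)) = f(2,) = 0
  (g (g (q) (q)) (f (h))) = g(3, 0) = 0
  (g (g (g (q) (q)) (f (h))) (g (g (q) (q)) (f (h)))) = g(0, 0) = 3
  h = 2
  (f (h)) = f(2,) = 0
  (g (g (g (g (q) (q)) (f (h))) (g (g (q) (q)) (f (h)))) (f (h))) = g(3, 0) = 0
  (r (g (g (g (g (q) (q)) (f (h))) (g (g (q) (q)) (f (h)))) (f (h)))) = r(0,) = 1


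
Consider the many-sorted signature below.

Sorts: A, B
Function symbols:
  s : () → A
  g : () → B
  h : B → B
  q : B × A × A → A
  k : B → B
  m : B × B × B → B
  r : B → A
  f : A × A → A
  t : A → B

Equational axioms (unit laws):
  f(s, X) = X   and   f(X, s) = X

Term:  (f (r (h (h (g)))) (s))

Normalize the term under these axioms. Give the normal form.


1. (f (r (h (h (g)))) (s))  →  (r (h (h (g))))

normal form = (r (h (h (g))))


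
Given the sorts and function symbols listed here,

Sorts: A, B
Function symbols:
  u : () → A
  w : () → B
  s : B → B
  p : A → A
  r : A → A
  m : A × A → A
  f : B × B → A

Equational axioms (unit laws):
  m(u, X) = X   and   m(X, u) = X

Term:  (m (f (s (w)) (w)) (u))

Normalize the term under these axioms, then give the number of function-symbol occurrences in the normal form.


size = 4

1. (m (f (s (w)) (w)) (u))  →  (f (s (w)) (w))
normal form: (f (s (w)) (w))


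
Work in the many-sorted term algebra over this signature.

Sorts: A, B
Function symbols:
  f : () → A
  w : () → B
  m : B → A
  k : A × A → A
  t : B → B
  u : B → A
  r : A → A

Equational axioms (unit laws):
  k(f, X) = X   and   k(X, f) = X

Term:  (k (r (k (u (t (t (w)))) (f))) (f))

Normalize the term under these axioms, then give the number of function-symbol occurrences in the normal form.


1. (k (r (k (u (t (t (w)))) (f))) (f))  →  (r (k (u (t (t (w)))) (f)))
2. (r (k (u (t (t (w)))) (f)))  →  (r (u (t (t (w)))))
normal form: (r (u (t (t (w)))))

size = 5


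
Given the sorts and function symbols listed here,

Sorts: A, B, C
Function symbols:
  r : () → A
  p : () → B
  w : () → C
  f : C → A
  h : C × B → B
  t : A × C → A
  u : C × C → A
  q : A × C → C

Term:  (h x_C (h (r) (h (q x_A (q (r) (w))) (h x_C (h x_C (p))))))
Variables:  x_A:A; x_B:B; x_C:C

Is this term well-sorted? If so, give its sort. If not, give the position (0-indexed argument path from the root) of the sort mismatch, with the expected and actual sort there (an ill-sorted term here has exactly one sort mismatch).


  x_C : C
    (r) : A
        x_A : A
          (r) : A
          (w) : C
        (q (r) (w)) : C
      (q x_A (q (r) (w))) : C
        x_C : C
          x_C : C
          (p) : B
        (h x_C (p)) : B
      (h x_C (h x_C (p))) : B
    (h (q x_A (q (r) (w))) (h x_C (h x_C (p)))) : B
  (h (r) (h (q x_A (q (r) (w))) (h x_C (h x_C (p))))) : ✗ arg 0 at [1, 0] has sort A, expected C

ill-sorted at position [1, 0]: expected C, got A


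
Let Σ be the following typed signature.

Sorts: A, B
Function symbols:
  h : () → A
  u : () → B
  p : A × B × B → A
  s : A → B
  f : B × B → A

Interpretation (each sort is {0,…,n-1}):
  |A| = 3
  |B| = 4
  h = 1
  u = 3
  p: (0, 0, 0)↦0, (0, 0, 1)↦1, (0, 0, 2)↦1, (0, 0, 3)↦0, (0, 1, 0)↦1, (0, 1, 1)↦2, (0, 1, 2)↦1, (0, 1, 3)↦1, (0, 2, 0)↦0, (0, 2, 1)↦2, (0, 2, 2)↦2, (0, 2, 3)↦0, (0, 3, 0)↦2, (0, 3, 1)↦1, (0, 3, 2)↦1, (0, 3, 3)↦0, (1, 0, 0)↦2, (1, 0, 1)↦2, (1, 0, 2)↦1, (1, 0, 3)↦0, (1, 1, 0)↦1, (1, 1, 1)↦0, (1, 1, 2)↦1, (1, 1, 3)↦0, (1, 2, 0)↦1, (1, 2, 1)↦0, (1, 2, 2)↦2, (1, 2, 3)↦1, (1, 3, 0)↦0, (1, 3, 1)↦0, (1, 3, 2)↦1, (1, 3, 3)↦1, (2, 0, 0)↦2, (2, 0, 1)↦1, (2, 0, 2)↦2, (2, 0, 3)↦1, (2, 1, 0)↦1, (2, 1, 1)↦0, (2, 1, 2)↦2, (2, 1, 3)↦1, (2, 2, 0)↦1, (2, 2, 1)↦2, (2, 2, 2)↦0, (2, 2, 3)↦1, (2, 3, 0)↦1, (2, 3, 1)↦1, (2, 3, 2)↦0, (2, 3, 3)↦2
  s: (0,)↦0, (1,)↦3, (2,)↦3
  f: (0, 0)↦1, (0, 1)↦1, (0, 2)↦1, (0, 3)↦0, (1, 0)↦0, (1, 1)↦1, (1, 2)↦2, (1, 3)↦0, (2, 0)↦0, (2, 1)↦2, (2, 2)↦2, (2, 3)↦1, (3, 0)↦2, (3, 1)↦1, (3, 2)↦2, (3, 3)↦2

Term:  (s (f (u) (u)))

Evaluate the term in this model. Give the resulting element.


  u = 3
  u = 3
  (f (u) (u)) = f(3, 3) = 2
  (s (f (u) (u))) = s(2,) = 3

value = 3


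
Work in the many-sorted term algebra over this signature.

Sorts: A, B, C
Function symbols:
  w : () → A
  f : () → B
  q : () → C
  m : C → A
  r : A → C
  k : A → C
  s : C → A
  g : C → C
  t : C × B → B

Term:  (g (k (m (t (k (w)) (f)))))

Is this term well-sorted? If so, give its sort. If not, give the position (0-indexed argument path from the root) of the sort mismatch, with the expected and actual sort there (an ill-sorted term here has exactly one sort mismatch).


          (w) : A
        (k (w)) : C
        (f) : B
      (t (k (w)) (f)) : B
    (m (t (k (w)) (f))) : ✗ arg 0 at [0, 0, 0] has sort B, expected C

ill-sorted at position [0, 0, 0]: expected C, got B


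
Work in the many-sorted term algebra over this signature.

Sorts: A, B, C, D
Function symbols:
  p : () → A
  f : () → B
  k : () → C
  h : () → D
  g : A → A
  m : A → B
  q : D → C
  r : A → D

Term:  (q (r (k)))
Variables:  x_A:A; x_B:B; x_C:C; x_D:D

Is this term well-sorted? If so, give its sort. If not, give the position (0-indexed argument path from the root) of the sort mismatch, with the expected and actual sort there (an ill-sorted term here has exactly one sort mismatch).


    (k) : C
  (r (k)) : ✗ arg 0 at [0, 0] has sort C, expected A

ill-sorted at position [0, 0]: expected A, got C


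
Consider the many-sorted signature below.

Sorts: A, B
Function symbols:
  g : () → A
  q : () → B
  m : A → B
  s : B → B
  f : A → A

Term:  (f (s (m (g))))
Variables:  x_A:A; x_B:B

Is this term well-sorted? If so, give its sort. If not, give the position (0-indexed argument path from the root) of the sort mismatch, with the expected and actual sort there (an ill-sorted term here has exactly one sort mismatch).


      (g) : A
    (m (g)) : B
  (s (m (g))) : B
(f (s (m (g)))) : ✗ arg 0 at [0] has sort B, expected A

ill-sorted at position [0]: expected A, got B


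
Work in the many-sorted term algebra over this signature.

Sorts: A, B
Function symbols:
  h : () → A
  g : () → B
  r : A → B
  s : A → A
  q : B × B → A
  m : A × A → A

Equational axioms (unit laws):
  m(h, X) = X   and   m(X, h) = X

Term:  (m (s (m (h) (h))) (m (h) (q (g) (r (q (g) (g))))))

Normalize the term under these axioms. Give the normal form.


1. (m (s (m (h) (h))) (m (h) (q (g) (r (q (g) (g))))))  →  (m (s (h)) (m (h) (q (g) (r (q (g) (g))))))
2. (m (s (h)) (m (h) (q (g) (r (q (g) (g))))))  →  (m (s (h)) (q (g) (r (q (g) (g)))))

normal form = (m (s (h)) (q (g) (r (q (g) (g)))))


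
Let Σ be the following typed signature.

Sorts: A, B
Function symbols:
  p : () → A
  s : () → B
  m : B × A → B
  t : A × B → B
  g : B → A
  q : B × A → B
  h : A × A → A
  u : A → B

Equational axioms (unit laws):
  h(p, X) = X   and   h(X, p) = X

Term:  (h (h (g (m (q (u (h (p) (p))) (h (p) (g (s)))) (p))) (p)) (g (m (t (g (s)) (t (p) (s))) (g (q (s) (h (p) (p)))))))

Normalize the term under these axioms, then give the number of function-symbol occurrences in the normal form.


1. (h (h (g (m (q (u (h (p) (p))) (h (p) (g (s)))) (p))) (p)) (g (m (t (g (s)) (t (p) (s))) (g (q (s) (h (p) (p)))))))  →  (h (g (m (q (u (h (p) (p))) (h (p) (g (s)))) (p))) (g (m (t (g (s)) (t (p) (s))) (g (q (s) (h (p) (p)))))))
2. (h (g (m (q (u (h (p) (p))) (h (p) (g (s)))) (p))) (g (m (t (g (s)) (t (p) (s))) (g (q (s) (h (p) (p)))))))  →  (h (g (m (q (u (p)) (h (p) (g (s)))) (p))) (g (m (t (g (s)) (t (p) (s))) (g (q (s) (h (p) (p)))))))
3. (h (g (m (q (u (p)) (h (p) (g (s)))) (p))) (g (m (t (g (s)) (t (p) (s))) (g (q (s) (h (p) (p)))))))  →  (h (g (m (q (u (p)) (g (s))) (p))) (g (m (t (g (s)) (t (p) (s))) (g (q (s) (h (p) (p)))))))
4. (h (g (m (q (u (p)) (g (s))) (p))) (g (m (t (g (s)) (t (p) (s))) (g (q (s) (h (p) (p)))))))  →  (h (g (m (q (u (p)) (g (s))) (p))) (g (m (t (g (s)) (t (p) (s))) (g (q (s) (p))))))
normal form: (h (g (m (q (u (p)) (g (s))) (p))) (g (m (t (g (s)) (t (p) (s))) (g (q (s) (p))))))

size = 21


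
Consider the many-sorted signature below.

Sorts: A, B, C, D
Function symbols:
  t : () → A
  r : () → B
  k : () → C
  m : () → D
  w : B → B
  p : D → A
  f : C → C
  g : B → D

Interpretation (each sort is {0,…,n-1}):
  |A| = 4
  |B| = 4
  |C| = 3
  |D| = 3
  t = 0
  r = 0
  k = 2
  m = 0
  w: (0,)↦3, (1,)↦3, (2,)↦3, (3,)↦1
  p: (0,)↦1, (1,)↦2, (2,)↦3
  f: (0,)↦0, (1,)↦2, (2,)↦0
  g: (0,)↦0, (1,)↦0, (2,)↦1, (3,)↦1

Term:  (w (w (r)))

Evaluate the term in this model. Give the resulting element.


  r = 0
  (w (r)) = w(0,) = 3
  (w (w (r))) = w(3,) = 1

value = 1


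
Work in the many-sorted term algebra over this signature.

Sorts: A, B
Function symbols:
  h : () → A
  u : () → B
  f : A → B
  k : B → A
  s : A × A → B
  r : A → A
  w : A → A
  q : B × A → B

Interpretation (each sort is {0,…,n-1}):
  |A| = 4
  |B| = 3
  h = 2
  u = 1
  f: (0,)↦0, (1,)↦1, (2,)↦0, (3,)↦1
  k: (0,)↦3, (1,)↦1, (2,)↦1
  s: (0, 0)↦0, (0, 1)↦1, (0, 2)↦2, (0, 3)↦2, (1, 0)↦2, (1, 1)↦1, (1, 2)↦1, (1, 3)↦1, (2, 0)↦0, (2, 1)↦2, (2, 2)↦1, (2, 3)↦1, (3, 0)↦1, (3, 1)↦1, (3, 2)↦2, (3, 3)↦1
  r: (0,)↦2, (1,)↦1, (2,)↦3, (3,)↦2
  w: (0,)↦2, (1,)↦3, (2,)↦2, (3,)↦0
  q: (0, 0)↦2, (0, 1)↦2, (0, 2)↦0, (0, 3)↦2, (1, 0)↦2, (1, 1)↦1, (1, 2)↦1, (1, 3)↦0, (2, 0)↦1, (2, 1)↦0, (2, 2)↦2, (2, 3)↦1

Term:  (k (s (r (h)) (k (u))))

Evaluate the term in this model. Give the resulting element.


value = 1

  h = 2
  (r (h)) = r(2,) = 3
  u = 1
  (k (u)) = k(1,) = 1
  (s (r (h)) (k (u))) = s(3, 1) = 1
  (k (s (r (h)) (k (u)))) = k(1,) = 1


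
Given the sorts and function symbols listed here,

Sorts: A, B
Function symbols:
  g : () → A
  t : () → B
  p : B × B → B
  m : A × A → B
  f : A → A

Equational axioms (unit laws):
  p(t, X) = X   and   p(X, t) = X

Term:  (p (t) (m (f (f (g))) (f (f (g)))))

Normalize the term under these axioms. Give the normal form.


normal form = (m (f (f (g))) (f (f (g))))

1. (p (t) (m (f (f (g))) (f (f (g)))))  →  (m (f (f (g))) (f (f (g))))


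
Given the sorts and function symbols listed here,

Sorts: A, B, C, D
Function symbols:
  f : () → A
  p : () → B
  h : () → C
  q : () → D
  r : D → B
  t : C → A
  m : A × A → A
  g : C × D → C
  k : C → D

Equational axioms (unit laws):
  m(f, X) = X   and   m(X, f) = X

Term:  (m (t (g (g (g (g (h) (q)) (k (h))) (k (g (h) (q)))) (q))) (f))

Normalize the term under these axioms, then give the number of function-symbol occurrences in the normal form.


1. (m (t (g (g (g (g (h) (q)) (k (h))) (k (g (h) (q)))) (q))) (f))  →  (t (g (g (g (g (h) (q)) (k (h))) (k (g (h) (q)))) (q)))
normal form: (t (g (g (g (g (h) (q)) (k (h))) (k (g (h) (q)))) (q)))

size = 14


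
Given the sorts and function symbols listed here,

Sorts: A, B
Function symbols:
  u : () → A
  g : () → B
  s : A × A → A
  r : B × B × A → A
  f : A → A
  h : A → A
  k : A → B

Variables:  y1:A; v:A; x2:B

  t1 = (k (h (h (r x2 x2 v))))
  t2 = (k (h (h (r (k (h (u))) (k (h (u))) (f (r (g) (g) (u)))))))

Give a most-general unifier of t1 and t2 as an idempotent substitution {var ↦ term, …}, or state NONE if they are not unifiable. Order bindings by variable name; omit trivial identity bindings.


{v ↦ (f (r (g) (g) (u))), x2 ↦ (k (h (u)))}


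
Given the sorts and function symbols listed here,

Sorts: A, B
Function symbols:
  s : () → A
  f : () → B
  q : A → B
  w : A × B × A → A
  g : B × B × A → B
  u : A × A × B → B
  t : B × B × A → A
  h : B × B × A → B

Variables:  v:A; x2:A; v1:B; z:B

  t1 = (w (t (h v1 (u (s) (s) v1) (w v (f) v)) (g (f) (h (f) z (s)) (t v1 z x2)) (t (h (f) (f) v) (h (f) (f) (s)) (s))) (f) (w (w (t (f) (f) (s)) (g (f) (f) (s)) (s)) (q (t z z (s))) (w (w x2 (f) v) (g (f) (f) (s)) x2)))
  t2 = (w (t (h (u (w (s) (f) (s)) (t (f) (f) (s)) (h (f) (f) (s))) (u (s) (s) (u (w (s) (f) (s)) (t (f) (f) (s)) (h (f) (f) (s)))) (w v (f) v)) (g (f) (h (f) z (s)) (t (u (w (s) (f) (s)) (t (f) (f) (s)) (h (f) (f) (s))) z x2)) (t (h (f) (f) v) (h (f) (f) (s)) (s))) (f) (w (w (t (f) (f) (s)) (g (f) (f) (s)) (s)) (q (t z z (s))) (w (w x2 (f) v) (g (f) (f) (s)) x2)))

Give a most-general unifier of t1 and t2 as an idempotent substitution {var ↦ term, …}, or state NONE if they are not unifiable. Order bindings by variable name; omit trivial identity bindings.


{v1 ↦ (u (w (s) (f) (s)) (t (f) (f) (s)) (h (f) (f) (s)))}


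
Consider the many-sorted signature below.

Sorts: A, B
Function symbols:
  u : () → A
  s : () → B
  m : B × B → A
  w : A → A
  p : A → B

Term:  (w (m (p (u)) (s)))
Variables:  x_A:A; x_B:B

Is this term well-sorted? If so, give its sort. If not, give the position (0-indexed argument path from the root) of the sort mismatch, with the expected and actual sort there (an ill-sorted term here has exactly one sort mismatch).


well-sorted; sort = A

      (u) : A
    (p (u)) : B
    (s) : B
  (m (p (u)) (s)) : A
(w (m (p (u)) (s))) : A


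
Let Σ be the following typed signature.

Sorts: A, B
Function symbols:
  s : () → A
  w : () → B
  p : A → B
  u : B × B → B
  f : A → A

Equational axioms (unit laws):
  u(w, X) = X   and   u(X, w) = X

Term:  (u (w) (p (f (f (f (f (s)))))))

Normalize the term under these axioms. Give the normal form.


normal form = (p (f (f (f (f (s))))))

1. (u (w) (p (f (f (f (f (s)))))))  →  (p (f (f (f (f (s))))))


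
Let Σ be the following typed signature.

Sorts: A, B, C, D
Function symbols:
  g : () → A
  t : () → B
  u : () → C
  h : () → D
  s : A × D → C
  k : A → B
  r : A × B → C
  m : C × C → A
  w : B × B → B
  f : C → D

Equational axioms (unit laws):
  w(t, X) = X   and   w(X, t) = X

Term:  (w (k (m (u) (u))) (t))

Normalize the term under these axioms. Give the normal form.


normal form = (k (m (u) (u)))

1. (w (k (m (u) (u))) (t))  →  (k (m (u) (u)))


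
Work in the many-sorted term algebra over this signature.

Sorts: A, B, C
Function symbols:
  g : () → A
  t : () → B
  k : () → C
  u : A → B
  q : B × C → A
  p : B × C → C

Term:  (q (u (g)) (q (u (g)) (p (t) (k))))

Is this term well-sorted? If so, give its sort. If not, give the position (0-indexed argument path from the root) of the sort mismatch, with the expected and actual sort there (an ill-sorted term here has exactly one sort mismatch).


ill-sorted at position [1]: expected C, got A

    (g) : A
  (u (g)) : B
      (g) : A
    (u (g)) : B
      (t) : B
      (k) : C
    (p (t) (k)) : C
  (q (u (g)) (p (t) (k))) : A
(q (u (g)) (q (u (g)) (p (t) (k)))) : ✗ arg 1 at [1] has sort A, expected C


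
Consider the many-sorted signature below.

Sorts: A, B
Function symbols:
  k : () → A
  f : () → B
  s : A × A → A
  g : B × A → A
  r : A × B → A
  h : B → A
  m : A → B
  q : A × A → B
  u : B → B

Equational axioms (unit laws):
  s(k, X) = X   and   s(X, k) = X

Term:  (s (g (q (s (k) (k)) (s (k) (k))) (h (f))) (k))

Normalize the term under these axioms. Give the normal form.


1. (s (g (q (s (k) (k)) (s (k) (k))) (h (f))) (k))  →  (g (q (s (k) (k)) (s (k) (k))) (h (f)))
2. (g (q (s (k) (k)) (s (k) (k))) (h (f)))  →  (g (q (k) (s (k) (k))) (h (f)))
3. (g (q (k) (s (k) (k))) (h (f)))  →  (g (q (k) (k)) (h (f)))

normal form = (g (q (k) (k)) (h (f)))


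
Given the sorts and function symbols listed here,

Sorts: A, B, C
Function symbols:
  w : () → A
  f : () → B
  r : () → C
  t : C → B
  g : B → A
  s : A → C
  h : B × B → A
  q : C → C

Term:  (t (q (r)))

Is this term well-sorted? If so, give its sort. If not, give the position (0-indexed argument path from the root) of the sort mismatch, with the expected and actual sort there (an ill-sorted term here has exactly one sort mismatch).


    (r) : C
  (q (r)) : C
(t (q (r))) : B

well-sorted; sort = B


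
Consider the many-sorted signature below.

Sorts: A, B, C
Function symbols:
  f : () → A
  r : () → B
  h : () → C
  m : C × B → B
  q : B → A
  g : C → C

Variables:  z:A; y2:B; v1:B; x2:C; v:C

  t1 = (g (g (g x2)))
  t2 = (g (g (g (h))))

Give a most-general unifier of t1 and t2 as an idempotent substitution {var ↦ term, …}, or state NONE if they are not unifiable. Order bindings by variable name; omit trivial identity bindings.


{x2 ↦ (h)}


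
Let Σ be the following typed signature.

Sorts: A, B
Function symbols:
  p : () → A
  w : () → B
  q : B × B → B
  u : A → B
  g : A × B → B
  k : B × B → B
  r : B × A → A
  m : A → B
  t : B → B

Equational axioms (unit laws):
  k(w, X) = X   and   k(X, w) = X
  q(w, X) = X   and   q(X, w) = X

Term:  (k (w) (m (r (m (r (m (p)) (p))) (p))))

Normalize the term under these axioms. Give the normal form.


1. (k (w) (m (r (m (r (m (p)) (p))) (p))))  →  (m (r (m (r (m (p)) (p))) (p)))

normal form = (m (r (m (r (m (p)) (p))) (p)))


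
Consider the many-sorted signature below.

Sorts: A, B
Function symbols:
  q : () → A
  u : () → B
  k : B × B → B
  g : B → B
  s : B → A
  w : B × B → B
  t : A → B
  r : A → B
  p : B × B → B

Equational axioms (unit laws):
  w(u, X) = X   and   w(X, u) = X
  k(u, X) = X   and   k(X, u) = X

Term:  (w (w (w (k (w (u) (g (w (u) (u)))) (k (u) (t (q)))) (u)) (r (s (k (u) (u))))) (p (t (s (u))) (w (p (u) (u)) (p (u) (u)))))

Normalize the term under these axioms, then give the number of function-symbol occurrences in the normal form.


1. (w (w (w (k (w (u) (g (w (u) (u)))) (k (u) (t (q)))) (u)) (r (s (k (u) (u))))) (p (t (s (u))) (w (p (u) (u)) (p (u) (u)))))  →  (w (w (k (w (u) (g (w (u) (u)))) (k (u) (t (q)))) (r (s (k (u) (u))))) (p (t (s (u))) (w (p (u) (u)) (p (u) (u)))))
2. (w (w (k (w (u) (g (w (u) (u)))) (k (u) (t (q)))) (r (s (k (u) (u))))) (p (t (s (u))) (w (p (u) (u)) (p (u) (u)))))  →  (w (w (k (g (w (u) (u))) (k (u) (t (q)))) (r (s (k (u) (u))))) (p (t (s (u))) (w (p (u) (u)) (p (u) (u)))))
3. (w (w (k (g (w (u) (u))) (k (u) (t (q)))) (r (s (k (u) (u))))) (p (t (s (u))) (w (p (u) (u)) (p (u) (u)))))  →  (w (w (k (g (u)) (k (u) (t (q)))) (r (s (k (u) (u))))) (p (t (s (u))) (w (p (u) (u)) (p (u) (u)))))
4. (w (w (k (g (u)) (k (u) (t (q)))) (r (s (k (u) (u))))) (p (t (s (u))) (w (p (u) (u)) (p (u) (u)))))  →  (w (w (k (g (u)) (t (q))) (r (s (k (u) (u))))) (p (t (s (u))) (w (p (u) (u)) (p (u) (u)))))
5. (w (w (k (g (u)) (t (q))) (r (s (k (u) (u))))) (p (t (s (u))) (w (p (u) (u)) (p (u) (u)))))  →  (w (w (k (g (u)) (t (q))) (r (s (u)))) (p (t (s (u))) (w (p (u) (u)) (p (u) (u)))))
normal form: (w (w (k (g (u)) (t (q))) (r (s (u)))) (p (t (s (u))) (w (p (u) (u)) (p (u) (u)))))

size = 21


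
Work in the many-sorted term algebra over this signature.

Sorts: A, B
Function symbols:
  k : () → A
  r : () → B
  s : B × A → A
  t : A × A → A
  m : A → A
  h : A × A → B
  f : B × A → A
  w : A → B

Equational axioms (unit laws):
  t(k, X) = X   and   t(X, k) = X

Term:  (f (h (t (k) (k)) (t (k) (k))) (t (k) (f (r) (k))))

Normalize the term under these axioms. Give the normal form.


1. (f (h (t (k) (k)) (t (k) (k))) (t (k) (f (r) (k))))  →  (f (h (k) (t (k) (k))) (t (k) (f (r) (k))))
2. (f (h (k) (t (k) (k))) (t (k) (f (r) (k))))  →  (f (h (k) (k)) (t (k) (f (r) (k))))
3. (f (h (k) (k)) (t (k) (f (r) (k))))  →  (f (h (k) (k)) (f (r) (k)))

normal form = (f (h (k) (k)) (f (r) (k)))


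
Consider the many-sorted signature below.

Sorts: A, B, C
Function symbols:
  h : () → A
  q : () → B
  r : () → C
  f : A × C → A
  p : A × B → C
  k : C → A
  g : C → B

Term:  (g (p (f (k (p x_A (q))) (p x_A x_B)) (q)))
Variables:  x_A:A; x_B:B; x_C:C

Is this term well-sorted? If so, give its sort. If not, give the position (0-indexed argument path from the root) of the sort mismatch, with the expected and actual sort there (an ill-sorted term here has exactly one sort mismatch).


well-sorted; sort = B

          x_A : A
          (q) : B
        (p x_A (q)) : C
      (k (p x_A (q))) : A
        x_A : A
        x_B : B
      (p x_A x_B) : C
    (f (k (p x_A (q))) (p x_A x_B)) : A
    (q) : B
  (p (f (k (p x_A (q))) (p x_A x_B)) (q)) : C
(g (p (f (k (p x_A (q))) (p x_A x_B)) (q))) : B


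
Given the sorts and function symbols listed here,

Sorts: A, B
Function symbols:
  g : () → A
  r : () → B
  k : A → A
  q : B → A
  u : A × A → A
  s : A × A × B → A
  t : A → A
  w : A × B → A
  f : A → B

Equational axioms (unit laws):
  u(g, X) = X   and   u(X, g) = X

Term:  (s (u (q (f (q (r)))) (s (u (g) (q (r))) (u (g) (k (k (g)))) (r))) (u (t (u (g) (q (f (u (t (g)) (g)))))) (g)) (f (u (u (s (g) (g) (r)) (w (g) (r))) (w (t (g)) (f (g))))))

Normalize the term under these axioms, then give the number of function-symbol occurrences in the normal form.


size = 33

1. (s (u (q (f (q (r)))) (s (u (g) (q (r))) (u (g) (k (k (g)))) (r))) (u (t (u (g) (q (f (u (t (g)) (g)))))) (g)) (f (u (u (s (g) (g) (r)) (w (g) (r))) (w (t (g)) (f (g))))))  →  (s (u (q (f (q (r)))) (s (q (r)) (u (g) (k (k (g)))) (r))) (u (t (u (g) (q (f (u (t (g)) (g)))))) (g)) (f (u (u (s (g) (g) (r)) (w (g) (r))) (w (t (g)) (f (g))))))
2. (s (u (q (f (q (r)))) (s (q (r)) (u (g) (k (k (g)))) (r))) (u (t (u (g) (q (f (u (t (g)) (g)))))) (g)) (f (u (u (s (g) (g) (r)) (w (g) (r))) (w (t (g)) (f (g))))))  →  (s (u (q (f (q (r)))) (s (q (r)) (k (k (g))) (r))) (u (t (u (g) (q (f (u (t (g)) (g)))))) (g)) (f (u (u (s (g) (g) (r)) (w (g) (r))) (w (t (g)) (f (g))))))
3. (s (u (q (f (q (r)))) (s (q (r)) (k (k (g))) (r))) (u (t (u (g) (q (f (u (t (g)) (g)))))) (g)) (f (u (u (s (g) (g) (r)) (w (g) (r))) (w (t (g)) (f (g))))))  →  (s (u (q (f (q (r)))) (s (q (r)) (k (k (g))) (r))) (t (u (g) (q (f (u (t (g)) (g)))))) (f (u (u (s (g) (g) (r)) (w (g) (r))) (w (t (g)) (f (g))))))
4. (s (u (q (f (q (r)))) (s (q (r)) (k (k (g))) (r))) (t (u (g) (q (f (u (t (g)) (g)))))) (f (u (u (s (g) (g) (r)) (w (g) (r))) (w (t (g)) (f (g))))))  →  (s (u (q (f (q (r)))) (s (q (r)) (k (k (g))) (r))) (t (q (f (u (t (g)) (g))))) (f (u (u (s (g) (g) (r)) (w (g) (r))) (w (t (g)) (f (g))))))
5. (s (u (q (f (q (r)))) (s (q (r)) (k (k (g))) (r))) (t (q (f (u (t (g)) (g))))) (f (u (u (s (g) (g) (r)) (w (g) (r))) (w (t (g)) (f (g))))))  →  (s (u (q (f (q (r)))) (s (q (r)) (k (k (g))) (r))) (t (q (f (t (g))))) (f (u (u (s (g) (g) (r)) (w (g) (r))) (w (t (g)) (f (g))))))
normal form: (s (u (q (f (q (r)))) (s (q (r)) (k (k (g))) (r))) (t (q (f (t (g))))) (f (u (u (s (g) (g) (r)) (w (g) (r))) (w (t (g)) (f (g))))))


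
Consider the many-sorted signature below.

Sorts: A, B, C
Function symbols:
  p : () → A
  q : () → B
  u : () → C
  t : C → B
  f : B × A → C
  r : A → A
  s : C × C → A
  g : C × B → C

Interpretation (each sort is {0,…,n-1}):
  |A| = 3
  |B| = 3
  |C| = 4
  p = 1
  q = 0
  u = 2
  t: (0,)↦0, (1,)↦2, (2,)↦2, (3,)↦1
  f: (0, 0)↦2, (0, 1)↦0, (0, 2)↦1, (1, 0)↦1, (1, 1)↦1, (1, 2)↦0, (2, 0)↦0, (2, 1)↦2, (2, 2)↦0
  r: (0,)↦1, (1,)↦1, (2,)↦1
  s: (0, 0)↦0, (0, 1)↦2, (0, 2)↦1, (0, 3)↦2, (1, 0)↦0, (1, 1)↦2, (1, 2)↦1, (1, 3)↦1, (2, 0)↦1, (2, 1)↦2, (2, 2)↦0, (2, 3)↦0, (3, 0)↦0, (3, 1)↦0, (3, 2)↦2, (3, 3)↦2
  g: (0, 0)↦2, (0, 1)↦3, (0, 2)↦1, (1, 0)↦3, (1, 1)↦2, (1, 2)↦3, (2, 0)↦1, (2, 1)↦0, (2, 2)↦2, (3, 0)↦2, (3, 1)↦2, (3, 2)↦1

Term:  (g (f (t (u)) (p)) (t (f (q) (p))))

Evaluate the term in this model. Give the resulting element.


value = 1

  u = 2
  (t (u)) = t(2,) = 2
  p = 1
  (f (t (u)) (p)) = f(2, 1) = 2
  q = 0
  p = 1
  (f (q) (p)) = f(0, 1) = 0
  (t (f (q) (p))) = t(0,) = 0
  (g (f (t (u)) (p)) (t (f (q) (p)))) = g(2, 0) = 1
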